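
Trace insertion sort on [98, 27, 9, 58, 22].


Initial: [98, 27, 9, 58, 22]
Insert 27: [27, 98, 9, 58, 22]
Insert 9: [9, 27, 98, 58, 22]
Insert 58: [9, 27, 58, 98, 22]
Insert 22: [9, 22, 27, 58, 98]

Sorted: [9, 22, 27, 58, 98]


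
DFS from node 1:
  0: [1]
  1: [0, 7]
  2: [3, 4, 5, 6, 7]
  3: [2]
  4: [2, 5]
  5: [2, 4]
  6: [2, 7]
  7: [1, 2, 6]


Visit 1, push [7, 0]
Visit 0, push []
Visit 7, push [6, 2]
Visit 2, push [6, 5, 4, 3]
Visit 3, push []
Visit 4, push [5]
Visit 5, push []
Visit 6, push []

DFS order: [1, 0, 7, 2, 3, 4, 5, 6]


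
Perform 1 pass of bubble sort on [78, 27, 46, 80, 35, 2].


Initial: [78, 27, 46, 80, 35, 2]
Pass 1: [27, 46, 78, 35, 2, 80] (4 swaps)

After 1 pass: [27, 46, 78, 35, 2, 80]


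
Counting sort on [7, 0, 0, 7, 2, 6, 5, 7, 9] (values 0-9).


Input: [7, 0, 0, 7, 2, 6, 5, 7, 9]
Counts: [2, 0, 1, 0, 0, 1, 1, 3, 0, 1]

Sorted: [0, 0, 2, 5, 6, 7, 7, 7, 9]


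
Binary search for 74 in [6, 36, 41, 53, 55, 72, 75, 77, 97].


Step 1: lo=0, hi=8, mid=4, val=55
Step 2: lo=5, hi=8, mid=6, val=75
Step 3: lo=5, hi=5, mid=5, val=72

Not found


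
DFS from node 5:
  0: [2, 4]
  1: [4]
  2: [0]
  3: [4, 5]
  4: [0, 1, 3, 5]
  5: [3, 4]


Visit 5, push [4, 3]
Visit 3, push [4]
Visit 4, push [1, 0]
Visit 0, push [2]
Visit 2, push []
Visit 1, push []

DFS order: [5, 3, 4, 0, 2, 1]


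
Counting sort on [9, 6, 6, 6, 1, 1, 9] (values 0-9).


Input: [9, 6, 6, 6, 1, 1, 9]
Counts: [0, 2, 0, 0, 0, 0, 3, 0, 0, 2]

Sorted: [1, 1, 6, 6, 6, 9, 9]


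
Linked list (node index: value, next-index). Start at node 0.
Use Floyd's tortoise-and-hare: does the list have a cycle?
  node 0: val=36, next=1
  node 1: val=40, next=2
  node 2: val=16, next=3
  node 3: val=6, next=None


Floyd's tortoise (slow, +1) and hare (fast, +2):
  init: slow=0, fast=0
  step 1: slow=1, fast=2
  step 2: fast 2->3->None, no cycle

Cycle: no


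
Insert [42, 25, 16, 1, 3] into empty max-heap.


Insert 42: [42]
Insert 25: [42, 25]
Insert 16: [42, 25, 16]
Insert 1: [42, 25, 16, 1]
Insert 3: [42, 25, 16, 1, 3]

Final heap: [42, 25, 16, 1, 3]


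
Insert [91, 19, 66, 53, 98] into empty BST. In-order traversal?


Insert 91: root
Insert 19: L from 91
Insert 66: L from 91 -> R from 19
Insert 53: L from 91 -> R from 19 -> L from 66
Insert 98: R from 91

In-order: [19, 53, 66, 91, 98]


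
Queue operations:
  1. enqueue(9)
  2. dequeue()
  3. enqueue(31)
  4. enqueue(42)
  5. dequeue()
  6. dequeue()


enqueue(9) -> [9]
dequeue()->9, []
enqueue(31) -> [31]
enqueue(42) -> [31, 42]
dequeue()->31, [42]
dequeue()->42, []

Final queue: []


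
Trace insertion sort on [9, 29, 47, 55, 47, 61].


Initial: [9, 29, 47, 55, 47, 61]
Insert 29: [9, 29, 47, 55, 47, 61]
Insert 47: [9, 29, 47, 55, 47, 61]
Insert 55: [9, 29, 47, 55, 47, 61]
Insert 47: [9, 29, 47, 47, 55, 61]
Insert 61: [9, 29, 47, 47, 55, 61]

Sorted: [9, 29, 47, 47, 55, 61]


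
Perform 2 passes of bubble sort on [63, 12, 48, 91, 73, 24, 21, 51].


Initial: [63, 12, 48, 91, 73, 24, 21, 51]
Pass 1: [12, 48, 63, 73, 24, 21, 51, 91] (6 swaps)
Pass 2: [12, 48, 63, 24, 21, 51, 73, 91] (3 swaps)

After 2 passes: [12, 48, 63, 24, 21, 51, 73, 91]


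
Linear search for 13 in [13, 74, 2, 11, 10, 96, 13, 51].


i=0: 13==13 found!

Found at 0, 1 comps


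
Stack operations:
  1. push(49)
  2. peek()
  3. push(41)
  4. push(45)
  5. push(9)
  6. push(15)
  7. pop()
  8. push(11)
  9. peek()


push(49) -> [49]
peek()->49
push(41) -> [49, 41]
push(45) -> [49, 41, 45]
push(9) -> [49, 41, 45, 9]
push(15) -> [49, 41, 45, 9, 15]
pop()->15, [49, 41, 45, 9]
push(11) -> [49, 41, 45, 9, 11]
peek()->11

Final stack: [49, 41, 45, 9, 11]


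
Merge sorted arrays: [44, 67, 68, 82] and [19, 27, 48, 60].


Take 19 from B
Take 27 from B
Take 44 from A
Take 48 from B
Take 60 from B

Merged: [19, 27, 44, 48, 60, 67, 68, 82]


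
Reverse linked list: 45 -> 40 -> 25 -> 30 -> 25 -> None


Step 1: curr=45, set curr.next=prev(None) | reversed so far: 45
Step 2: curr=40, set curr.next=prev(45) | reversed so far: 40 -> 45
Step 3: curr=25, set curr.next=prev(40) | reversed so far: 25 -> 40 -> 45
Step 4: curr=30, set curr.next=prev(25) | reversed so far: 30 -> 25 -> 40 -> 45
Step 5: curr=25, set curr.next=prev(30) | reversed so far: 25 -> 30 -> 25 -> 40 -> 45

25 -> 30 -> 25 -> 40 -> 45 -> None


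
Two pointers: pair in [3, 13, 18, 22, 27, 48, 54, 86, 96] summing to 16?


lo=0(3)+hi=8(96)=99
lo=0(3)+hi=7(86)=89
lo=0(3)+hi=6(54)=57
lo=0(3)+hi=5(48)=51
lo=0(3)+hi=4(27)=30
lo=0(3)+hi=3(22)=25
lo=0(3)+hi=2(18)=21
lo=0(3)+hi=1(13)=16

Yes: 3+13=16


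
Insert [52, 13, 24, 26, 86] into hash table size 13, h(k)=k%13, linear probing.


Insert 52: h=0 -> slot 0
Insert 13: h=0, 1 probes -> slot 1
Insert 24: h=11 -> slot 11
Insert 26: h=0, 2 probes -> slot 2
Insert 86: h=8 -> slot 8

Table: [52, 13, 26, None, None, None, None, None, 86, None, None, 24, None]


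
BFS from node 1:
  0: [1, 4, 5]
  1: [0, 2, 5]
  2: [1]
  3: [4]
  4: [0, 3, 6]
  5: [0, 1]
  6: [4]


Visit 1, enqueue [0, 2, 5]
Visit 0, enqueue [4]
Visit 2, enqueue []
Visit 5, enqueue []
Visit 4, enqueue [3, 6]
Visit 3, enqueue []
Visit 6, enqueue []

BFS order: [1, 0, 2, 5, 4, 3, 6]


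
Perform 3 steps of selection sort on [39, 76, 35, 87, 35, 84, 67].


Initial: [39, 76, 35, 87, 35, 84, 67]
Step 1: min=35 at 2
  Swap: [35, 76, 39, 87, 35, 84, 67]
Step 2: min=35 at 4
  Swap: [35, 35, 39, 87, 76, 84, 67]
Step 3: min=39 at 2
  Swap: [35, 35, 39, 87, 76, 84, 67]

After 3 steps: [35, 35, 39, 87, 76, 84, 67]


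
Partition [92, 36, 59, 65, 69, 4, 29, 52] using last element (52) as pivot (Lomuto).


Pivot: 52
  36 <= 52: swap -> [36, 92, 59, 65, 69, 4, 29, 52]
  4 <= 52: swap -> [36, 4, 59, 65, 69, 92, 29, 52]
  29 <= 52: swap -> [36, 4, 29, 65, 69, 92, 59, 52]
Place pivot at 3: [36, 4, 29, 52, 69, 92, 59, 65]

Partitioned: [36, 4, 29, 52, 69, 92, 59, 65]


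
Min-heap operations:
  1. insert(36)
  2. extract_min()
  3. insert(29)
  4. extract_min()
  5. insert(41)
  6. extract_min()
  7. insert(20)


insert(36) -> [36]
extract_min()->36, []
insert(29) -> [29]
extract_min()->29, []
insert(41) -> [41]
extract_min()->41, []
insert(20) -> [20]

Final heap: [20]


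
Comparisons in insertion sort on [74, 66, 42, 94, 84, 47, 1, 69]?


Algorithm: insertion sort
Input: [74, 66, 42, 94, 84, 47, 1, 69]
Sorted: [1, 42, 47, 66, 69, 74, 84, 94]

21


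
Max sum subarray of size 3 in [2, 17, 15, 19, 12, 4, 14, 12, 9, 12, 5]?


[0:3]: 34
[1:4]: 51
[2:5]: 46
[3:6]: 35
[4:7]: 30
[5:8]: 30
[6:9]: 35
[7:10]: 33
[8:11]: 26

Max: 51 at [1:4]


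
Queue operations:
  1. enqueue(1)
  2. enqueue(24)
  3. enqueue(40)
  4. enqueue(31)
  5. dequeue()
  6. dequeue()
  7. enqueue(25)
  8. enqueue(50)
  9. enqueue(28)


enqueue(1) -> [1]
enqueue(24) -> [1, 24]
enqueue(40) -> [1, 24, 40]
enqueue(31) -> [1, 24, 40, 31]
dequeue()->1, [24, 40, 31]
dequeue()->24, [40, 31]
enqueue(25) -> [40, 31, 25]
enqueue(50) -> [40, 31, 25, 50]
enqueue(28) -> [40, 31, 25, 50, 28]

Final queue: [40, 31, 25, 50, 28]


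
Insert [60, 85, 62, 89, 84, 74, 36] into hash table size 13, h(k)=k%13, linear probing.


Insert 60: h=8 -> slot 8
Insert 85: h=7 -> slot 7
Insert 62: h=10 -> slot 10
Insert 89: h=11 -> slot 11
Insert 84: h=6 -> slot 6
Insert 74: h=9 -> slot 9
Insert 36: h=10, 2 probes -> slot 12

Table: [None, None, None, None, None, None, 84, 85, 60, 74, 62, 89, 36]


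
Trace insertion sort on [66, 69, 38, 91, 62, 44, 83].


Initial: [66, 69, 38, 91, 62, 44, 83]
Insert 69: [66, 69, 38, 91, 62, 44, 83]
Insert 38: [38, 66, 69, 91, 62, 44, 83]
Insert 91: [38, 66, 69, 91, 62, 44, 83]
Insert 62: [38, 62, 66, 69, 91, 44, 83]
Insert 44: [38, 44, 62, 66, 69, 91, 83]
Insert 83: [38, 44, 62, 66, 69, 83, 91]

Sorted: [38, 44, 62, 66, 69, 83, 91]


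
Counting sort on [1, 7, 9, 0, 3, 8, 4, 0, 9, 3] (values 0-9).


Input: [1, 7, 9, 0, 3, 8, 4, 0, 9, 3]
Counts: [2, 1, 0, 2, 1, 0, 0, 1, 1, 2]

Sorted: [0, 0, 1, 3, 3, 4, 7, 8, 9, 9]


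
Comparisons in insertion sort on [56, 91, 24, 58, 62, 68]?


Algorithm: insertion sort
Input: [56, 91, 24, 58, 62, 68]
Sorted: [24, 56, 58, 62, 68, 91]

9


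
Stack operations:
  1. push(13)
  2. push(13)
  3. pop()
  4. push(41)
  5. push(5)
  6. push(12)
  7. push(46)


push(13) -> [13]
push(13) -> [13, 13]
pop()->13, [13]
push(41) -> [13, 41]
push(5) -> [13, 41, 5]
push(12) -> [13, 41, 5, 12]
push(46) -> [13, 41, 5, 12, 46]

Final stack: [13, 41, 5, 12, 46]


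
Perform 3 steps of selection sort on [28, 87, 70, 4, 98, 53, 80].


Initial: [28, 87, 70, 4, 98, 53, 80]
Step 1: min=4 at 3
  Swap: [4, 87, 70, 28, 98, 53, 80]
Step 2: min=28 at 3
  Swap: [4, 28, 70, 87, 98, 53, 80]
Step 3: min=53 at 5
  Swap: [4, 28, 53, 87, 98, 70, 80]

After 3 steps: [4, 28, 53, 87, 98, 70, 80]


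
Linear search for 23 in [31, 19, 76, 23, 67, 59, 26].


i=0: 31!=23
i=1: 19!=23
i=2: 76!=23
i=3: 23==23 found!

Found at 3, 4 comps


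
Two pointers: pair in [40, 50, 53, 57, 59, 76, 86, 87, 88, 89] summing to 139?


lo=0(40)+hi=9(89)=129
lo=1(50)+hi=9(89)=139

Yes: 50+89=139


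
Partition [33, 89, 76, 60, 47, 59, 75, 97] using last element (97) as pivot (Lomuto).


Pivot: 97
  33 <= 97: advance i (no swap)
  89 <= 97: advance i (no swap)
  76 <= 97: advance i (no swap)
  60 <= 97: advance i (no swap)
  47 <= 97: advance i (no swap)
  59 <= 97: advance i (no swap)
  75 <= 97: advance i (no swap)
Place pivot at 7: [33, 89, 76, 60, 47, 59, 75, 97]

Partitioned: [33, 89, 76, 60, 47, 59, 75, 97]


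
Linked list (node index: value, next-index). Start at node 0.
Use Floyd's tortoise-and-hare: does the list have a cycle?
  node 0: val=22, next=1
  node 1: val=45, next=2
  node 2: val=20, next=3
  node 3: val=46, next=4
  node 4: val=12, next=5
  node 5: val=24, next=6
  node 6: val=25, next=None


Floyd's tortoise (slow, +1) and hare (fast, +2):
  init: slow=0, fast=0
  step 1: slow=1, fast=2
  step 2: slow=2, fast=4
  step 3: slow=3, fast=6
  step 4: fast -> None, no cycle

Cycle: no


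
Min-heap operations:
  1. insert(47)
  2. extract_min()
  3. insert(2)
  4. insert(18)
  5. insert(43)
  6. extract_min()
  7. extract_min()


insert(47) -> [47]
extract_min()->47, []
insert(2) -> [2]
insert(18) -> [2, 18]
insert(43) -> [2, 18, 43]
extract_min()->2, [18, 43]
extract_min()->18, [43]

Final heap: [43]


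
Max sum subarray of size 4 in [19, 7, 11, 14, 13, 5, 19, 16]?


[0:4]: 51
[1:5]: 45
[2:6]: 43
[3:7]: 51
[4:8]: 53

Max: 53 at [4:8]


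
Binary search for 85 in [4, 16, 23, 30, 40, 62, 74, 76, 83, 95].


Step 1: lo=0, hi=9, mid=4, val=40
Step 2: lo=5, hi=9, mid=7, val=76
Step 3: lo=8, hi=9, mid=8, val=83
Step 4: lo=9, hi=9, mid=9, val=95

Not found


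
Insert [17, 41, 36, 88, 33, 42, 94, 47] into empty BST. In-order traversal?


Insert 17: root
Insert 41: R from 17
Insert 36: R from 17 -> L from 41
Insert 88: R from 17 -> R from 41
Insert 33: R from 17 -> L from 41 -> L from 36
Insert 42: R from 17 -> R from 41 -> L from 88
Insert 94: R from 17 -> R from 41 -> R from 88
Insert 47: R from 17 -> R from 41 -> L from 88 -> R from 42

In-order: [17, 33, 36, 41, 42, 47, 88, 94]


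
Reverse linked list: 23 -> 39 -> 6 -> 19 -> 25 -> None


Step 1: curr=23, set curr.next=prev(None) | reversed so far: 23
Step 2: curr=39, set curr.next=prev(23) | reversed so far: 39 -> 23
Step 3: curr=6, set curr.next=prev(39) | reversed so far: 6 -> 39 -> 23
Step 4: curr=19, set curr.next=prev(6) | reversed so far: 19 -> 6 -> 39 -> 23
Step 5: curr=25, set curr.next=prev(19) | reversed so far: 25 -> 19 -> 6 -> 39 -> 23

25 -> 19 -> 6 -> 39 -> 23 -> None


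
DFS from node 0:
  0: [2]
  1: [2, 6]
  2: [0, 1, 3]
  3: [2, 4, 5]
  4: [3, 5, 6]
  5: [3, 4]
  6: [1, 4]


Visit 0, push [2]
Visit 2, push [3, 1]
Visit 1, push [6]
Visit 6, push [4]
Visit 4, push [5, 3]
Visit 3, push [5]
Visit 5, push []

DFS order: [0, 2, 1, 6, 4, 3, 5]


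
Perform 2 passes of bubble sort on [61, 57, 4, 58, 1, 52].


Initial: [61, 57, 4, 58, 1, 52]
Pass 1: [57, 4, 58, 1, 52, 61] (5 swaps)
Pass 2: [4, 57, 1, 52, 58, 61] (3 swaps)

After 2 passes: [4, 57, 1, 52, 58, 61]


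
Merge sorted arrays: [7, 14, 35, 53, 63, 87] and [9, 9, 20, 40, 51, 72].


Take 7 from A
Take 9 from B
Take 9 from B
Take 14 from A
Take 20 from B
Take 35 from A
Take 40 from B
Take 51 from B
Take 53 from A
Take 63 from A
Take 72 from B

Merged: [7, 9, 9, 14, 20, 35, 40, 51, 53, 63, 72, 87]


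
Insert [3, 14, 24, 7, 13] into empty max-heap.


Insert 3: [3]
Insert 14: [14, 3]
Insert 24: [24, 3, 14]
Insert 7: [24, 7, 14, 3]
Insert 13: [24, 13, 14, 3, 7]

Final heap: [24, 13, 14, 3, 7]


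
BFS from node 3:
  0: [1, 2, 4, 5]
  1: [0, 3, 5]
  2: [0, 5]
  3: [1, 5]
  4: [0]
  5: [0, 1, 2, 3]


Visit 3, enqueue [1, 5]
Visit 1, enqueue [0]
Visit 5, enqueue [2]
Visit 0, enqueue [4]
Visit 2, enqueue []
Visit 4, enqueue []

BFS order: [3, 1, 5, 0, 2, 4]


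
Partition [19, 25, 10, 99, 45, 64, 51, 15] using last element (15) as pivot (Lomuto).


Pivot: 15
  10 <= 15: swap -> [10, 25, 19, 99, 45, 64, 51, 15]
Place pivot at 1: [10, 15, 19, 99, 45, 64, 51, 25]

Partitioned: [10, 15, 19, 99, 45, 64, 51, 25]


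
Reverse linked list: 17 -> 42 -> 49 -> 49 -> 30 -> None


Step 1: curr=17, set curr.next=prev(None) | reversed so far: 17
Step 2: curr=42, set curr.next=prev(17) | reversed so far: 42 -> 17
Step 3: curr=49, set curr.next=prev(42) | reversed so far: 49 -> 42 -> 17
Step 4: curr=49, set curr.next=prev(49) | reversed so far: 49 -> 49 -> 42 -> 17
Step 5: curr=30, set curr.next=prev(49) | reversed so far: 30 -> 49 -> 49 -> 42 -> 17

30 -> 49 -> 49 -> 42 -> 17 -> None


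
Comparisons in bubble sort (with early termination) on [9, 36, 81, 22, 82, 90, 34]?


Algorithm: bubble sort (with early termination)
Input: [9, 36, 81, 22, 82, 90, 34]
Sorted: [9, 22, 34, 36, 81, 82, 90]

20


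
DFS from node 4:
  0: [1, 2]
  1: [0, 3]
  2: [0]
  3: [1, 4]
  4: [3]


Visit 4, push [3]
Visit 3, push [1]
Visit 1, push [0]
Visit 0, push [2]
Visit 2, push []

DFS order: [4, 3, 1, 0, 2]


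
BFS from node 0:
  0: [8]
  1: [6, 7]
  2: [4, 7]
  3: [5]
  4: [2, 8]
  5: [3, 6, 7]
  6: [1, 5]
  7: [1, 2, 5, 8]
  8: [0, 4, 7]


Visit 0, enqueue [8]
Visit 8, enqueue [4, 7]
Visit 4, enqueue [2]
Visit 7, enqueue [1, 5]
Visit 2, enqueue []
Visit 1, enqueue [6]
Visit 5, enqueue [3]
Visit 6, enqueue []
Visit 3, enqueue []

BFS order: [0, 8, 4, 7, 2, 1, 5, 6, 3]


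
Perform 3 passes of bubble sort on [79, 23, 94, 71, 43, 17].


Initial: [79, 23, 94, 71, 43, 17]
Pass 1: [23, 79, 71, 43, 17, 94] (4 swaps)
Pass 2: [23, 71, 43, 17, 79, 94] (3 swaps)
Pass 3: [23, 43, 17, 71, 79, 94] (2 swaps)

After 3 passes: [23, 43, 17, 71, 79, 94]


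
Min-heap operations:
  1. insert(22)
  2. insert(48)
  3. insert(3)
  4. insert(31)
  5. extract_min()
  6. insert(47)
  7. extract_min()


insert(22) -> [22]
insert(48) -> [22, 48]
insert(3) -> [3, 48, 22]
insert(31) -> [3, 31, 22, 48]
extract_min()->3, [22, 31, 48]
insert(47) -> [22, 31, 48, 47]
extract_min()->22, [31, 47, 48]

Final heap: [31, 47, 48]


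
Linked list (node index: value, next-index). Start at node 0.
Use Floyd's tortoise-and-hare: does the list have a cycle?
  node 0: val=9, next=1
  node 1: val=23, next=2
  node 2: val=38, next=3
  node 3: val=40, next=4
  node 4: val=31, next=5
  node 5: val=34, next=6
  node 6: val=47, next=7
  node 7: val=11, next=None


Floyd's tortoise (slow, +1) and hare (fast, +2):
  init: slow=0, fast=0
  step 1: slow=1, fast=2
  step 2: slow=2, fast=4
  step 3: slow=3, fast=6
  step 4: fast 6->7->None, no cycle

Cycle: no


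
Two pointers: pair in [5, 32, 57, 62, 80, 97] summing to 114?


lo=0(5)+hi=5(97)=102
lo=1(32)+hi=5(97)=129
lo=1(32)+hi=4(80)=112
lo=2(57)+hi=4(80)=137
lo=2(57)+hi=3(62)=119

No pair found


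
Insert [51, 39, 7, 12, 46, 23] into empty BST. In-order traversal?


Insert 51: root
Insert 39: L from 51
Insert 7: L from 51 -> L from 39
Insert 12: L from 51 -> L from 39 -> R from 7
Insert 46: L from 51 -> R from 39
Insert 23: L from 51 -> L from 39 -> R from 7 -> R from 12

In-order: [7, 12, 23, 39, 46, 51]


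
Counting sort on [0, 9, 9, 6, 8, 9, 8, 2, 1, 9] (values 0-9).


Input: [0, 9, 9, 6, 8, 9, 8, 2, 1, 9]
Counts: [1, 1, 1, 0, 0, 0, 1, 0, 2, 4]

Sorted: [0, 1, 2, 6, 8, 8, 9, 9, 9, 9]


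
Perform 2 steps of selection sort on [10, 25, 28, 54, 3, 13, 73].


Initial: [10, 25, 28, 54, 3, 13, 73]
Step 1: min=3 at 4
  Swap: [3, 25, 28, 54, 10, 13, 73]
Step 2: min=10 at 4
  Swap: [3, 10, 28, 54, 25, 13, 73]

After 2 steps: [3, 10, 28, 54, 25, 13, 73]


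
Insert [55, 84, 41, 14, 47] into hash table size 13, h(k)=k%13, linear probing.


Insert 55: h=3 -> slot 3
Insert 84: h=6 -> slot 6
Insert 41: h=2 -> slot 2
Insert 14: h=1 -> slot 1
Insert 47: h=8 -> slot 8

Table: [None, 14, 41, 55, None, None, 84, None, 47, None, None, None, None]


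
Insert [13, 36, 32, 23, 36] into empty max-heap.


Insert 13: [13]
Insert 36: [36, 13]
Insert 32: [36, 13, 32]
Insert 23: [36, 23, 32, 13]
Insert 36: [36, 36, 32, 13, 23]

Final heap: [36, 36, 32, 13, 23]


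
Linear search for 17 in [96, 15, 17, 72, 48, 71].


i=0: 96!=17
i=1: 15!=17
i=2: 17==17 found!

Found at 2, 3 comps


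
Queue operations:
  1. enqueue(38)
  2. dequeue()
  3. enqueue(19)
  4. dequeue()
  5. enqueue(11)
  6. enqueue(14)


enqueue(38) -> [38]
dequeue()->38, []
enqueue(19) -> [19]
dequeue()->19, []
enqueue(11) -> [11]
enqueue(14) -> [11, 14]

Final queue: [11, 14]


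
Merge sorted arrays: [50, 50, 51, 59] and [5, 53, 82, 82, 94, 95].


Take 5 from B
Take 50 from A
Take 50 from A
Take 51 from A
Take 53 from B
Take 59 from A

Merged: [5, 50, 50, 51, 53, 59, 82, 82, 94, 95]


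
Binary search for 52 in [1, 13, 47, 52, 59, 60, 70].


Step 1: lo=0, hi=6, mid=3, val=52

Found at index 3


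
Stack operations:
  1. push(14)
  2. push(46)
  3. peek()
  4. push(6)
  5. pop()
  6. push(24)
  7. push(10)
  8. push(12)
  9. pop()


push(14) -> [14]
push(46) -> [14, 46]
peek()->46
push(6) -> [14, 46, 6]
pop()->6, [14, 46]
push(24) -> [14, 46, 24]
push(10) -> [14, 46, 24, 10]
push(12) -> [14, 46, 24, 10, 12]
pop()->12, [14, 46, 24, 10]

Final stack: [14, 46, 24, 10]


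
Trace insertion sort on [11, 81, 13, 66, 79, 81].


Initial: [11, 81, 13, 66, 79, 81]
Insert 81: [11, 81, 13, 66, 79, 81]
Insert 13: [11, 13, 81, 66, 79, 81]
Insert 66: [11, 13, 66, 81, 79, 81]
Insert 79: [11, 13, 66, 79, 81, 81]
Insert 81: [11, 13, 66, 79, 81, 81]

Sorted: [11, 13, 66, 79, 81, 81]


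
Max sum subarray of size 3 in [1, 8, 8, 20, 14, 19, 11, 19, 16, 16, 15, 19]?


[0:3]: 17
[1:4]: 36
[2:5]: 42
[3:6]: 53
[4:7]: 44
[5:8]: 49
[6:9]: 46
[7:10]: 51
[8:11]: 47
[9:12]: 50

Max: 53 at [3:6]


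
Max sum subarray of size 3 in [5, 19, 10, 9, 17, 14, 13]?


[0:3]: 34
[1:4]: 38
[2:5]: 36
[3:6]: 40
[4:7]: 44

Max: 44 at [4:7]


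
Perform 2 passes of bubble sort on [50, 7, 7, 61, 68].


Initial: [50, 7, 7, 61, 68]
Pass 1: [7, 7, 50, 61, 68] (2 swaps)
Pass 2: [7, 7, 50, 61, 68] (0 swaps)

After 2 passes: [7, 7, 50, 61, 68]


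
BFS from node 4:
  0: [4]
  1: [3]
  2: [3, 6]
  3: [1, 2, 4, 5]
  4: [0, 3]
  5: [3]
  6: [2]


Visit 4, enqueue [0, 3]
Visit 0, enqueue []
Visit 3, enqueue [1, 2, 5]
Visit 1, enqueue []
Visit 2, enqueue [6]
Visit 5, enqueue []
Visit 6, enqueue []

BFS order: [4, 0, 3, 1, 2, 5, 6]


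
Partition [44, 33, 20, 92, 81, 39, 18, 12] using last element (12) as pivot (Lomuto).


Pivot: 12
Place pivot at 0: [12, 33, 20, 92, 81, 39, 18, 44]

Partitioned: [12, 33, 20, 92, 81, 39, 18, 44]


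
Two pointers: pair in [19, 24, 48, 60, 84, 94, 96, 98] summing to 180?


lo=0(19)+hi=7(98)=117
lo=1(24)+hi=7(98)=122
lo=2(48)+hi=7(98)=146
lo=3(60)+hi=7(98)=158
lo=4(84)+hi=7(98)=182
lo=4(84)+hi=6(96)=180

Yes: 84+96=180


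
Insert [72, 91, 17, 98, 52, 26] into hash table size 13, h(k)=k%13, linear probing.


Insert 72: h=7 -> slot 7
Insert 91: h=0 -> slot 0
Insert 17: h=4 -> slot 4
Insert 98: h=7, 1 probes -> slot 8
Insert 52: h=0, 1 probes -> slot 1
Insert 26: h=0, 2 probes -> slot 2

Table: [91, 52, 26, None, 17, None, None, 72, 98, None, None, None, None]


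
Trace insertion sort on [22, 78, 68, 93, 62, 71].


Initial: [22, 78, 68, 93, 62, 71]
Insert 78: [22, 78, 68, 93, 62, 71]
Insert 68: [22, 68, 78, 93, 62, 71]
Insert 93: [22, 68, 78, 93, 62, 71]
Insert 62: [22, 62, 68, 78, 93, 71]
Insert 71: [22, 62, 68, 71, 78, 93]

Sorted: [22, 62, 68, 71, 78, 93]


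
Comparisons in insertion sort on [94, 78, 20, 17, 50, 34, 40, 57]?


Algorithm: insertion sort
Input: [94, 78, 20, 17, 50, 34, 40, 57]
Sorted: [17, 20, 34, 40, 50, 57, 78, 94]

20


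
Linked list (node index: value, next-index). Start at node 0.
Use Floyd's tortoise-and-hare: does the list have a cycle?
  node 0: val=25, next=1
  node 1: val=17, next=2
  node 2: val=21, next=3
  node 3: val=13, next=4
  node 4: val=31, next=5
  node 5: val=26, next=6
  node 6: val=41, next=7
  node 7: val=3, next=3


Floyd's tortoise (slow, +1) and hare (fast, +2):
  init: slow=0, fast=0
  step 1: slow=1, fast=2
  step 2: slow=2, fast=4
  step 3: slow=3, fast=6
  step 4: slow=4, fast=3
  step 5: slow=5, fast=5
  slow == fast at node 5: cycle detected

Cycle: yes


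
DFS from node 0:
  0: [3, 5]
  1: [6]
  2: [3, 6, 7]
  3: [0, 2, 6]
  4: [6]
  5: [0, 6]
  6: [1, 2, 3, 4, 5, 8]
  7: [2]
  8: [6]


Visit 0, push [5, 3]
Visit 3, push [6, 2]
Visit 2, push [7, 6]
Visit 6, push [8, 5, 4, 1]
Visit 1, push []
Visit 4, push []
Visit 5, push []
Visit 8, push []
Visit 7, push []

DFS order: [0, 3, 2, 6, 1, 4, 5, 8, 7]


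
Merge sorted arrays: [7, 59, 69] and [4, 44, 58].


Take 4 from B
Take 7 from A
Take 44 from B
Take 58 from B

Merged: [4, 7, 44, 58, 59, 69]


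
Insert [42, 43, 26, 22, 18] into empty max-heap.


Insert 42: [42]
Insert 43: [43, 42]
Insert 26: [43, 42, 26]
Insert 22: [43, 42, 26, 22]
Insert 18: [43, 42, 26, 22, 18]

Final heap: [43, 42, 26, 22, 18]


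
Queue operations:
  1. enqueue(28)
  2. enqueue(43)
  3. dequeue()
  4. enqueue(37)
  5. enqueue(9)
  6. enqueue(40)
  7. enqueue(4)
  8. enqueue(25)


enqueue(28) -> [28]
enqueue(43) -> [28, 43]
dequeue()->28, [43]
enqueue(37) -> [43, 37]
enqueue(9) -> [43, 37, 9]
enqueue(40) -> [43, 37, 9, 40]
enqueue(4) -> [43, 37, 9, 40, 4]
enqueue(25) -> [43, 37, 9, 40, 4, 25]

Final queue: [43, 37, 9, 40, 4, 25]


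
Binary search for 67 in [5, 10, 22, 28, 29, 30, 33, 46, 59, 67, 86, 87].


Step 1: lo=0, hi=11, mid=5, val=30
Step 2: lo=6, hi=11, mid=8, val=59
Step 3: lo=9, hi=11, mid=10, val=86
Step 4: lo=9, hi=9, mid=9, val=67

Found at index 9


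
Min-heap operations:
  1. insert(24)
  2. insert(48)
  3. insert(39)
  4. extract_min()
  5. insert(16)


insert(24) -> [24]
insert(48) -> [24, 48]
insert(39) -> [24, 48, 39]
extract_min()->24, [39, 48]
insert(16) -> [16, 48, 39]

Final heap: [16, 48, 39]


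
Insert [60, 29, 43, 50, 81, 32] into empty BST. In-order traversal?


Insert 60: root
Insert 29: L from 60
Insert 43: L from 60 -> R from 29
Insert 50: L from 60 -> R from 29 -> R from 43
Insert 81: R from 60
Insert 32: L from 60 -> R from 29 -> L from 43

In-order: [29, 32, 43, 50, 60, 81]


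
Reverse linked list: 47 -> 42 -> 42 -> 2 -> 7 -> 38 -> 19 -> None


Step 1: curr=47, set curr.next=prev(None) | reversed so far: 47
Step 2: curr=42, set curr.next=prev(47) | reversed so far: 42 -> 47
Step 3: curr=42, set curr.next=prev(42) | reversed so far: 42 -> 42 -> 47
Step 4: curr=2, set curr.next=prev(42) | reversed so far: 2 -> 42 -> 42 -> 47
Step 5: curr=7, set curr.next=prev(2) | reversed so far: 7 -> 2 -> 42 -> 42 -> 47
Step 6: curr=38, set curr.next=prev(7) | reversed so far: 38 -> 7 -> 2 -> 42 -> 42 -> 47
Step 7: curr=19, set curr.next=prev(38) | reversed so far: 19 -> 38 -> 7 -> 2 -> 42 -> 42 -> 47

19 -> 38 -> 7 -> 2 -> 42 -> 42 -> 47 -> None


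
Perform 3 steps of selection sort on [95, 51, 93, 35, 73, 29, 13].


Initial: [95, 51, 93, 35, 73, 29, 13]
Step 1: min=13 at 6
  Swap: [13, 51, 93, 35, 73, 29, 95]
Step 2: min=29 at 5
  Swap: [13, 29, 93, 35, 73, 51, 95]
Step 3: min=35 at 3
  Swap: [13, 29, 35, 93, 73, 51, 95]

After 3 steps: [13, 29, 35, 93, 73, 51, 95]


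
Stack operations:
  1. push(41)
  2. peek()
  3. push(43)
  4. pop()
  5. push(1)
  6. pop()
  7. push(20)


push(41) -> [41]
peek()->41
push(43) -> [41, 43]
pop()->43, [41]
push(1) -> [41, 1]
pop()->1, [41]
push(20) -> [41, 20]

Final stack: [41, 20]


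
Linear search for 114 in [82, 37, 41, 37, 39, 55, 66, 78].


i=0: 82!=114
i=1: 37!=114
i=2: 41!=114
i=3: 37!=114
i=4: 39!=114
i=5: 55!=114
i=6: 66!=114
i=7: 78!=114

Not found, 8 comps


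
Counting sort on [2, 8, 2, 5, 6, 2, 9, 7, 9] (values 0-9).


Input: [2, 8, 2, 5, 6, 2, 9, 7, 9]
Counts: [0, 0, 3, 0, 0, 1, 1, 1, 1, 2]

Sorted: [2, 2, 2, 5, 6, 7, 8, 9, 9]


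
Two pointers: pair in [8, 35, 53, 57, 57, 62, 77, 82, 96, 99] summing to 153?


lo=0(8)+hi=9(99)=107
lo=1(35)+hi=9(99)=134
lo=2(53)+hi=9(99)=152
lo=3(57)+hi=9(99)=156
lo=3(57)+hi=8(96)=153

Yes: 57+96=153


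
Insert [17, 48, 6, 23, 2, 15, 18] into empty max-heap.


Insert 17: [17]
Insert 48: [48, 17]
Insert 6: [48, 17, 6]
Insert 23: [48, 23, 6, 17]
Insert 2: [48, 23, 6, 17, 2]
Insert 15: [48, 23, 15, 17, 2, 6]
Insert 18: [48, 23, 18, 17, 2, 6, 15]

Final heap: [48, 23, 18, 17, 2, 6, 15]


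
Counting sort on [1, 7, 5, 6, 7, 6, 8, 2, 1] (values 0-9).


Input: [1, 7, 5, 6, 7, 6, 8, 2, 1]
Counts: [0, 2, 1, 0, 0, 1, 2, 2, 1, 0]

Sorted: [1, 1, 2, 5, 6, 6, 7, 7, 8]


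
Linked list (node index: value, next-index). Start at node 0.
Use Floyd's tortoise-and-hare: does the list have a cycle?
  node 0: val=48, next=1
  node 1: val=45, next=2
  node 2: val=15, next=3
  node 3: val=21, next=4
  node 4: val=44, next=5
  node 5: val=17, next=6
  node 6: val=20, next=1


Floyd's tortoise (slow, +1) and hare (fast, +2):
  init: slow=0, fast=0
  step 1: slow=1, fast=2
  step 2: slow=2, fast=4
  step 3: slow=3, fast=6
  step 4: slow=4, fast=2
  step 5: slow=5, fast=4
  step 6: slow=6, fast=6
  slow == fast at node 6: cycle detected

Cycle: yes


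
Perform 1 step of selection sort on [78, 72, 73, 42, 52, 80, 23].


Initial: [78, 72, 73, 42, 52, 80, 23]
Step 1: min=23 at 6
  Swap: [23, 72, 73, 42, 52, 80, 78]

After 1 step: [23, 72, 73, 42, 52, 80, 78]


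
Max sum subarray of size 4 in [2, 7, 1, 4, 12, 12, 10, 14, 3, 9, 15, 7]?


[0:4]: 14
[1:5]: 24
[2:6]: 29
[3:7]: 38
[4:8]: 48
[5:9]: 39
[6:10]: 36
[7:11]: 41
[8:12]: 34

Max: 48 at [4:8]


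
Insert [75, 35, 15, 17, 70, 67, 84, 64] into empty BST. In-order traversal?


Insert 75: root
Insert 35: L from 75
Insert 15: L from 75 -> L from 35
Insert 17: L from 75 -> L from 35 -> R from 15
Insert 70: L from 75 -> R from 35
Insert 67: L from 75 -> R from 35 -> L from 70
Insert 84: R from 75
Insert 64: L from 75 -> R from 35 -> L from 70 -> L from 67

In-order: [15, 17, 35, 64, 67, 70, 75, 84]


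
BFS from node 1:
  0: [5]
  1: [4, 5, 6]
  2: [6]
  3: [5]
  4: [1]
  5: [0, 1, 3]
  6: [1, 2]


Visit 1, enqueue [4, 5, 6]
Visit 4, enqueue []
Visit 5, enqueue [0, 3]
Visit 6, enqueue [2]
Visit 0, enqueue []
Visit 3, enqueue []
Visit 2, enqueue []

BFS order: [1, 4, 5, 6, 0, 3, 2]


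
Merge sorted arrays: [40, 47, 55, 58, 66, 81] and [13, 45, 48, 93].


Take 13 from B
Take 40 from A
Take 45 from B
Take 47 from A
Take 48 from B
Take 55 from A
Take 58 from A
Take 66 from A
Take 81 from A

Merged: [13, 40, 45, 47, 48, 55, 58, 66, 81, 93]


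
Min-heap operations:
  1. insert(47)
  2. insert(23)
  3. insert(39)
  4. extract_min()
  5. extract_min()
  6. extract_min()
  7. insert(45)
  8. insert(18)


insert(47) -> [47]
insert(23) -> [23, 47]
insert(39) -> [23, 47, 39]
extract_min()->23, [39, 47]
extract_min()->39, [47]
extract_min()->47, []
insert(45) -> [45]
insert(18) -> [18, 45]

Final heap: [18, 45]


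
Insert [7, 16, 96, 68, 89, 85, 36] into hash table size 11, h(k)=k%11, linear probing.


Insert 7: h=7 -> slot 7
Insert 16: h=5 -> slot 5
Insert 96: h=8 -> slot 8
Insert 68: h=2 -> slot 2
Insert 89: h=1 -> slot 1
Insert 85: h=8, 1 probes -> slot 9
Insert 36: h=3 -> slot 3

Table: [None, 89, 68, 36, None, 16, None, 7, 96, 85, None]


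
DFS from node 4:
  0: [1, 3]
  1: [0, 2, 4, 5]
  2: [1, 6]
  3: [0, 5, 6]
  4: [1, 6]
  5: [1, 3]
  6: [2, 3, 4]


Visit 4, push [6, 1]
Visit 1, push [5, 2, 0]
Visit 0, push [3]
Visit 3, push [6, 5]
Visit 5, push []
Visit 6, push [2]
Visit 2, push []

DFS order: [4, 1, 0, 3, 5, 6, 2]


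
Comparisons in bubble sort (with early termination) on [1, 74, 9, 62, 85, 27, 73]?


Algorithm: bubble sort (with early termination)
Input: [1, 74, 9, 62, 85, 27, 73]
Sorted: [1, 9, 27, 62, 73, 74, 85]

18


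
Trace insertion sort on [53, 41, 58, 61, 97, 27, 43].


Initial: [53, 41, 58, 61, 97, 27, 43]
Insert 41: [41, 53, 58, 61, 97, 27, 43]
Insert 58: [41, 53, 58, 61, 97, 27, 43]
Insert 61: [41, 53, 58, 61, 97, 27, 43]
Insert 97: [41, 53, 58, 61, 97, 27, 43]
Insert 27: [27, 41, 53, 58, 61, 97, 43]
Insert 43: [27, 41, 43, 53, 58, 61, 97]

Sorted: [27, 41, 43, 53, 58, 61, 97]


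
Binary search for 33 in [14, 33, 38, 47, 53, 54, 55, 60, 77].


Step 1: lo=0, hi=8, mid=4, val=53
Step 2: lo=0, hi=3, mid=1, val=33

Found at index 1


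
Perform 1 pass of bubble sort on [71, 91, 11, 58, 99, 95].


Initial: [71, 91, 11, 58, 99, 95]
Pass 1: [71, 11, 58, 91, 95, 99] (3 swaps)

After 1 pass: [71, 11, 58, 91, 95, 99]


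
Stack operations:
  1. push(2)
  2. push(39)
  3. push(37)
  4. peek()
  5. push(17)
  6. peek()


push(2) -> [2]
push(39) -> [2, 39]
push(37) -> [2, 39, 37]
peek()->37
push(17) -> [2, 39, 37, 17]
peek()->17

Final stack: [2, 39, 37, 17]


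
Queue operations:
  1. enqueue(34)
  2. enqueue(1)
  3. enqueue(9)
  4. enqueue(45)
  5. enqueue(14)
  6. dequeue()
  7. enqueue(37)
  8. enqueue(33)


enqueue(34) -> [34]
enqueue(1) -> [34, 1]
enqueue(9) -> [34, 1, 9]
enqueue(45) -> [34, 1, 9, 45]
enqueue(14) -> [34, 1, 9, 45, 14]
dequeue()->34, [1, 9, 45, 14]
enqueue(37) -> [1, 9, 45, 14, 37]
enqueue(33) -> [1, 9, 45, 14, 37, 33]

Final queue: [1, 9, 45, 14, 37, 33]


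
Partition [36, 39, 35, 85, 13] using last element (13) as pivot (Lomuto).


Pivot: 13
Place pivot at 0: [13, 39, 35, 85, 36]

Partitioned: [13, 39, 35, 85, 36]


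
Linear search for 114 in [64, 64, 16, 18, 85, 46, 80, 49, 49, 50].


i=0: 64!=114
i=1: 64!=114
i=2: 16!=114
i=3: 18!=114
i=4: 85!=114
i=5: 46!=114
i=6: 80!=114
i=7: 49!=114
i=8: 49!=114
i=9: 50!=114

Not found, 10 comps


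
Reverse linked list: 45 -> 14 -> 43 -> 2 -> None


Step 1: curr=45, set curr.next=prev(None) | reversed so far: 45
Step 2: curr=14, set curr.next=prev(45) | reversed so far: 14 -> 45
Step 3: curr=43, set curr.next=prev(14) | reversed so far: 43 -> 14 -> 45
Step 4: curr=2, set curr.next=prev(43) | reversed so far: 2 -> 43 -> 14 -> 45

2 -> 43 -> 14 -> 45 -> None


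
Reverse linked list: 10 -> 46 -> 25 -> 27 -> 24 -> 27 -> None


Step 1: curr=10, set curr.next=prev(None) | reversed so far: 10
Step 2: curr=46, set curr.next=prev(10) | reversed so far: 46 -> 10
Step 3: curr=25, set curr.next=prev(46) | reversed so far: 25 -> 46 -> 10
Step 4: curr=27, set curr.next=prev(25) | reversed so far: 27 -> 25 -> 46 -> 10
Step 5: curr=24, set curr.next=prev(27) | reversed so far: 24 -> 27 -> 25 -> 46 -> 10
Step 6: curr=27, set curr.next=prev(24) | reversed so far: 27 -> 24 -> 27 -> 25 -> 46 -> 10

27 -> 24 -> 27 -> 25 -> 46 -> 10 -> None


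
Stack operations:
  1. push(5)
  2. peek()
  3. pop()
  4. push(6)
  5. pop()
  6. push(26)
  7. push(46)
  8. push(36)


push(5) -> [5]
peek()->5
pop()->5, []
push(6) -> [6]
pop()->6, []
push(26) -> [26]
push(46) -> [26, 46]
push(36) -> [26, 46, 36]

Final stack: [26, 46, 36]


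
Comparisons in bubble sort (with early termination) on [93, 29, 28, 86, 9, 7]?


Algorithm: bubble sort (with early termination)
Input: [93, 29, 28, 86, 9, 7]
Sorted: [7, 9, 28, 29, 86, 93]

15


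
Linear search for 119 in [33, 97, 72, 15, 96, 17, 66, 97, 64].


i=0: 33!=119
i=1: 97!=119
i=2: 72!=119
i=3: 15!=119
i=4: 96!=119
i=5: 17!=119
i=6: 66!=119
i=7: 97!=119
i=8: 64!=119

Not found, 9 comps


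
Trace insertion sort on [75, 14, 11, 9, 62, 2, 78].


Initial: [75, 14, 11, 9, 62, 2, 78]
Insert 14: [14, 75, 11, 9, 62, 2, 78]
Insert 11: [11, 14, 75, 9, 62, 2, 78]
Insert 9: [9, 11, 14, 75, 62, 2, 78]
Insert 62: [9, 11, 14, 62, 75, 2, 78]
Insert 2: [2, 9, 11, 14, 62, 75, 78]
Insert 78: [2, 9, 11, 14, 62, 75, 78]

Sorted: [2, 9, 11, 14, 62, 75, 78]


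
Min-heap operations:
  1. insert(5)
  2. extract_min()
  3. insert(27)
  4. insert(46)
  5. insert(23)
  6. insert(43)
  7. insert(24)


insert(5) -> [5]
extract_min()->5, []
insert(27) -> [27]
insert(46) -> [27, 46]
insert(23) -> [23, 46, 27]
insert(43) -> [23, 43, 27, 46]
insert(24) -> [23, 24, 27, 46, 43]

Final heap: [23, 24, 27, 46, 43]


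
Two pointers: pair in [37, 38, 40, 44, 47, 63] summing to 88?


lo=0(37)+hi=5(63)=100
lo=0(37)+hi=4(47)=84
lo=1(38)+hi=4(47)=85
lo=2(40)+hi=4(47)=87
lo=3(44)+hi=4(47)=91

No pair found


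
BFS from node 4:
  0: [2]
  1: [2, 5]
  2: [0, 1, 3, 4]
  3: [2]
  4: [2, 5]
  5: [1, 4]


Visit 4, enqueue [2, 5]
Visit 2, enqueue [0, 1, 3]
Visit 5, enqueue []
Visit 0, enqueue []
Visit 1, enqueue []
Visit 3, enqueue []

BFS order: [4, 2, 5, 0, 1, 3]


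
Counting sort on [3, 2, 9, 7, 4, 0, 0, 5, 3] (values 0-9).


Input: [3, 2, 9, 7, 4, 0, 0, 5, 3]
Counts: [2, 0, 1, 2, 1, 1, 0, 1, 0, 1]

Sorted: [0, 0, 2, 3, 3, 4, 5, 7, 9]


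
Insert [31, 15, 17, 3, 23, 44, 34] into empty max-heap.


Insert 31: [31]
Insert 15: [31, 15]
Insert 17: [31, 15, 17]
Insert 3: [31, 15, 17, 3]
Insert 23: [31, 23, 17, 3, 15]
Insert 44: [44, 23, 31, 3, 15, 17]
Insert 34: [44, 23, 34, 3, 15, 17, 31]

Final heap: [44, 23, 34, 3, 15, 17, 31]


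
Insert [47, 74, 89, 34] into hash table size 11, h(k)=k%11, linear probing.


Insert 47: h=3 -> slot 3
Insert 74: h=8 -> slot 8
Insert 89: h=1 -> slot 1
Insert 34: h=1, 1 probes -> slot 2

Table: [None, 89, 34, 47, None, None, None, None, 74, None, None]


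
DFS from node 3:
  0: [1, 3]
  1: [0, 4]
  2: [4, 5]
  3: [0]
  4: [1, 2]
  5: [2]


Visit 3, push [0]
Visit 0, push [1]
Visit 1, push [4]
Visit 4, push [2]
Visit 2, push [5]
Visit 5, push []

DFS order: [3, 0, 1, 4, 2, 5]


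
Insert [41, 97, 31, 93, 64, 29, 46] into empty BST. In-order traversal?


Insert 41: root
Insert 97: R from 41
Insert 31: L from 41
Insert 93: R from 41 -> L from 97
Insert 64: R from 41 -> L from 97 -> L from 93
Insert 29: L from 41 -> L from 31
Insert 46: R from 41 -> L from 97 -> L from 93 -> L from 64

In-order: [29, 31, 41, 46, 64, 93, 97]


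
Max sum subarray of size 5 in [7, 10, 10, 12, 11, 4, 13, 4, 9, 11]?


[0:5]: 50
[1:6]: 47
[2:7]: 50
[3:8]: 44
[4:9]: 41
[5:10]: 41

Max: 50 at [0:5]


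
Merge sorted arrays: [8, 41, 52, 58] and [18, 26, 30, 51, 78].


Take 8 from A
Take 18 from B
Take 26 from B
Take 30 from B
Take 41 from A
Take 51 from B
Take 52 from A
Take 58 from A

Merged: [8, 18, 26, 30, 41, 51, 52, 58, 78]


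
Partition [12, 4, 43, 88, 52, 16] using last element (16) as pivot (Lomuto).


Pivot: 16
  12 <= 16: advance i (no swap)
  4 <= 16: advance i (no swap)
Place pivot at 2: [12, 4, 16, 88, 52, 43]

Partitioned: [12, 4, 16, 88, 52, 43]


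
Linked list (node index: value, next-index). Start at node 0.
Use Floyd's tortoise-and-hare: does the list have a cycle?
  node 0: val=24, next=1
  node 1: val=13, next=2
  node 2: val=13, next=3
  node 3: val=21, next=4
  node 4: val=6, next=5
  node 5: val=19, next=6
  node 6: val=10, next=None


Floyd's tortoise (slow, +1) and hare (fast, +2):
  init: slow=0, fast=0
  step 1: slow=1, fast=2
  step 2: slow=2, fast=4
  step 3: slow=3, fast=6
  step 4: fast -> None, no cycle

Cycle: no


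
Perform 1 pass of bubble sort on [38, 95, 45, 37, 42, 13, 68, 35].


Initial: [38, 95, 45, 37, 42, 13, 68, 35]
Pass 1: [38, 45, 37, 42, 13, 68, 35, 95] (6 swaps)

After 1 pass: [38, 45, 37, 42, 13, 68, 35, 95]


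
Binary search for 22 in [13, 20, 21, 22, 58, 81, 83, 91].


Step 1: lo=0, hi=7, mid=3, val=22

Found at index 3


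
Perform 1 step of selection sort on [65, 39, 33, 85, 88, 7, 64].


Initial: [65, 39, 33, 85, 88, 7, 64]
Step 1: min=7 at 5
  Swap: [7, 39, 33, 85, 88, 65, 64]

After 1 step: [7, 39, 33, 85, 88, 65, 64]


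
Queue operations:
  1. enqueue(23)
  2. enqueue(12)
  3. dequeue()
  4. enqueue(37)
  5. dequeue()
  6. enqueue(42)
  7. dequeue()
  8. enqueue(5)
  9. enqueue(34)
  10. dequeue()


enqueue(23) -> [23]
enqueue(12) -> [23, 12]
dequeue()->23, [12]
enqueue(37) -> [12, 37]
dequeue()->12, [37]
enqueue(42) -> [37, 42]
dequeue()->37, [42]
enqueue(5) -> [42, 5]
enqueue(34) -> [42, 5, 34]
dequeue()->42, [5, 34]

Final queue: [5, 34]


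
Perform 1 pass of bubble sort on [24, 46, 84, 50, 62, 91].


Initial: [24, 46, 84, 50, 62, 91]
Pass 1: [24, 46, 50, 62, 84, 91] (2 swaps)

After 1 pass: [24, 46, 50, 62, 84, 91]


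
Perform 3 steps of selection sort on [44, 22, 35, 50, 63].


Initial: [44, 22, 35, 50, 63]
Step 1: min=22 at 1
  Swap: [22, 44, 35, 50, 63]
Step 2: min=35 at 2
  Swap: [22, 35, 44, 50, 63]
Step 3: min=44 at 2
  Swap: [22, 35, 44, 50, 63]

After 3 steps: [22, 35, 44, 50, 63]


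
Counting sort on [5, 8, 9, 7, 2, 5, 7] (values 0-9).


Input: [5, 8, 9, 7, 2, 5, 7]
Counts: [0, 0, 1, 0, 0, 2, 0, 2, 1, 1]

Sorted: [2, 5, 5, 7, 7, 8, 9]


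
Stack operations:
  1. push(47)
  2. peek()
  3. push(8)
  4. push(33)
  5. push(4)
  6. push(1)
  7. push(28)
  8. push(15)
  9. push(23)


push(47) -> [47]
peek()->47
push(8) -> [47, 8]
push(33) -> [47, 8, 33]
push(4) -> [47, 8, 33, 4]
push(1) -> [47, 8, 33, 4, 1]
push(28) -> [47, 8, 33, 4, 1, 28]
push(15) -> [47, 8, 33, 4, 1, 28, 15]
push(23) -> [47, 8, 33, 4, 1, 28, 15, 23]

Final stack: [47, 8, 33, 4, 1, 28, 15, 23]


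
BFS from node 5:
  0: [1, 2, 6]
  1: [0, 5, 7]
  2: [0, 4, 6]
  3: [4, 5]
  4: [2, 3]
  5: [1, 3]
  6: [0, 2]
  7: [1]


Visit 5, enqueue [1, 3]
Visit 1, enqueue [0, 7]
Visit 3, enqueue [4]
Visit 0, enqueue [2, 6]
Visit 7, enqueue []
Visit 4, enqueue []
Visit 2, enqueue []
Visit 6, enqueue []

BFS order: [5, 1, 3, 0, 7, 4, 2, 6]


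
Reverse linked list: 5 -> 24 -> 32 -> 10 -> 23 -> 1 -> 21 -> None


Step 1: curr=5, set curr.next=prev(None) | reversed so far: 5
Step 2: curr=24, set curr.next=prev(5) | reversed so far: 24 -> 5
Step 3: curr=32, set curr.next=prev(24) | reversed so far: 32 -> 24 -> 5
Step 4: curr=10, set curr.next=prev(32) | reversed so far: 10 -> 32 -> 24 -> 5
Step 5: curr=23, set curr.next=prev(10) | reversed so far: 23 -> 10 -> 32 -> 24 -> 5
Step 6: curr=1, set curr.next=prev(23) | reversed so far: 1 -> 23 -> 10 -> 32 -> 24 -> 5
Step 7: curr=21, set curr.next=prev(1) | reversed so far: 21 -> 1 -> 23 -> 10 -> 32 -> 24 -> 5

21 -> 1 -> 23 -> 10 -> 32 -> 24 -> 5 -> None


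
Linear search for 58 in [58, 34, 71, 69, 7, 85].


i=0: 58==58 found!

Found at 0, 1 comps


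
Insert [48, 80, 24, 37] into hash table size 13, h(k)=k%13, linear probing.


Insert 48: h=9 -> slot 9
Insert 80: h=2 -> slot 2
Insert 24: h=11 -> slot 11
Insert 37: h=11, 1 probes -> slot 12

Table: [None, None, 80, None, None, None, None, None, None, 48, None, 24, 37]


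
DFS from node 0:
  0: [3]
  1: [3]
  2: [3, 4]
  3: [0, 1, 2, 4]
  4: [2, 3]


Visit 0, push [3]
Visit 3, push [4, 2, 1]
Visit 1, push []
Visit 2, push [4]
Visit 4, push []

DFS order: [0, 3, 1, 2, 4]


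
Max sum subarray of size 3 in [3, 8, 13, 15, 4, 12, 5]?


[0:3]: 24
[1:4]: 36
[2:5]: 32
[3:6]: 31
[4:7]: 21

Max: 36 at [1:4]


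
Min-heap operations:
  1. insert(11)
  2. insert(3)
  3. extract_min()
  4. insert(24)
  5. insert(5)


insert(11) -> [11]
insert(3) -> [3, 11]
extract_min()->3, [11]
insert(24) -> [11, 24]
insert(5) -> [5, 24, 11]

Final heap: [5, 24, 11]
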